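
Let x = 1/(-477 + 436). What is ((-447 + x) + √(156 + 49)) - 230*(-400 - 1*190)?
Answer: 5545372/41 + √205 ≈ 1.3527e+5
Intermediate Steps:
x = -1/41 (x = 1/(-41) = -1/41 ≈ -0.024390)
((-447 + x) + √(156 + 49)) - 230*(-400 - 1*190) = ((-447 - 1/41) + √(156 + 49)) - 230*(-400 - 1*190) = (-18328/41 + √205) - 230*(-400 - 190) = (-18328/41 + √205) - 230*(-590) = (-18328/41 + √205) + 135700 = 5545372/41 + √205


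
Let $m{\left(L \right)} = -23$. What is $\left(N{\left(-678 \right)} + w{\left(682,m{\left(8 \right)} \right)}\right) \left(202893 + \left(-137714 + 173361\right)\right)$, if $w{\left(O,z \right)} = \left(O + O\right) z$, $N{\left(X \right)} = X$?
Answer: $-7645207000$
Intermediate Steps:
$w{\left(O,z \right)} = 2 O z$
$\left(N{\left(-678 \right)} + w{\left(682,m{\left(8 \right)} \right)}\right) \left(202893 + \left(-137714 + 173361\right)\right) = \left(-678 + 2 \cdot 682 \left(-23\right)\right) \left(202893 + \left(-137714 + 173361\right)\right) = \left(-678 - 31372\right) \left(202893 + 35647\right) = \left(-32050\right) 238540 = -7645207000$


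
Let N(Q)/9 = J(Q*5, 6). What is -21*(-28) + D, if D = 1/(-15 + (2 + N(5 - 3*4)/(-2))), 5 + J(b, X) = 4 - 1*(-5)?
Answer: 18227/31 ≈ 587.97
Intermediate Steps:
J(b, X) = 4 (J(b, X) = -5 + (4 - 1*(-5)) = -5 + (4 + 5) = -5 + 9 = 4)
N(Q) = 36 (N(Q) = 9*4 = 36)
D = -1/31 (D = 1/(-15 + (2 + 36/(-2))) = 1/(-15 + (2 + 36*(-1/2))) = 1/(-15 + (2 - 18)) = 1/(-15 - 16) = 1/(-31) = -1/31 ≈ -0.032258)
-21*(-28) + D = -21*(-28) - 1/31 = 588 - 1/31 = 18227/31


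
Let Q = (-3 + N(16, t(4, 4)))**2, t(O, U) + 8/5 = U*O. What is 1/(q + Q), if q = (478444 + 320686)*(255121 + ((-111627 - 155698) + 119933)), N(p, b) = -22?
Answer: 1/86089476395 ≈ 1.1616e-11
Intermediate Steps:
t(O, U) = -8/5 + O*U (t(O, U) = -8/5 + U*O = -8/5 + O*U)
q = 86089475770 (q = 799130*(255121 + (-267325 + 119933)) = 799130*(255121 - 147392) = 799130*107729 = 86089475770)
Q = 625 (Q = (-3 - 22)**2 = (-25)**2 = 625)
1/(q + Q) = 1/(86089475770 + 625) = 1/86089476395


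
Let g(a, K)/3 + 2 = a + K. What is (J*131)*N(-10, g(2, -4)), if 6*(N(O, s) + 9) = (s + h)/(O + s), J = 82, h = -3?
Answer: -2100061/22 ≈ -95457.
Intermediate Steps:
g(a, K) = -6 + 3*K + 3*a (g(a, K) = -6 + 3*(a + K) = -6 + 3*(K + a) = -6 + (3*K + 3*a) = -6 + 3*K + 3*a)
N(O, s) = -9 + (-3 + s)/(6*(O + s)) (N(O, s) = -9 + ((s - 3)/(O + s))/6 = -9 + ((-3 + s)/(O + s))/6 = -9 + (-3 + s)/(6*(O + s)))
(J*131)*N(-10, g(2, -4)) = (82*131)*((-3 - 54*(-10) - 53*(-6 + 3*(-4) + 3*2))/(6*(-10 + (-6 + 3*(-4) + 3*2)))) = 10742*((-3 + 540 - 53*(-6 - 12 + 6))/(6*(-10 + (-6 - 12 + 6)))) = 10742*((-3 + 540 - 53*(-12))/(6*(-10 - 12))) = 10742*((1/6)*(-3 + 540 + 636)/(-22)) = 10742*((1/6)*(-1/22)*1173) = 10742*(-391/44) = -2100061/22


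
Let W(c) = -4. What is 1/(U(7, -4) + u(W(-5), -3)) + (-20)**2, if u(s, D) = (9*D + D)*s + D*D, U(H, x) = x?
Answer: 50001/125 ≈ 400.01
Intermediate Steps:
u(s, D) = D**2 + 10*D*s (u(s, D) = (10*D)*s + D**2 = 10*D*s + D**2 = D**2 + 10*D*s)
1/(U(7, -4) + u(W(-5), -3)) + (-20)**2 = 1/(-4 - 3*(-3 + 10*(-4))) + (-20)**2 = 1/(-4 - 3*(-3 - 40)) + 400 = 1/(-4 - 3*(-43)) + 400 = 1/(-4 + 129) + 400 = 1/125 + 400 = 50001/125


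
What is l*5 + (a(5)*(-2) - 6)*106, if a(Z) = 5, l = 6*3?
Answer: -1606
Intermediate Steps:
l = 18
l*5 + (a(5)*(-2) - 6)*106 = 18*5 + (5*(-2) - 6)*106 = 90 + (-10 - 6)*106 = 90 - 16*106 = 90 - 1696 = -1606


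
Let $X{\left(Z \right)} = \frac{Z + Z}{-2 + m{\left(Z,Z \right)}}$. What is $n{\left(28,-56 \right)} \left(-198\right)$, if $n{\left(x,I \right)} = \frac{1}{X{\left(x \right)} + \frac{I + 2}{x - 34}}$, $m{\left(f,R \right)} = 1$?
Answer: $\frac{198}{47} \approx 4.2128$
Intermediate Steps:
$X{\left(Z \right)} = - 2 Z$ ($X{\left(Z \right)} = \frac{Z + Z}{-2 + 1} = \frac{2 Z}{-1} = 2 Z \left(-1\right) = - 2 Z$)
$n{\left(x,I \right)} = \frac{1}{- 2 x + \frac{2 + I}{-34 + x}}$ ($n{\left(x,I \right)} = \frac{1}{- 2 x + \frac{I + 2}{x - 34}} = \frac{1}{- 2 x + \frac{2 + I}{-34 + x}}$)
$n{\left(28,-56 \right)} \left(-198\right) = \frac{-34 + 28}{2 - 56 - 2 \cdot 28^{2} + 68 \cdot 28} \left(-198\right) = \frac{1}{2 - 56 - 1568 + 1904} \left(-6\right) \left(-198\right) = \frac{1}{282} \left(-6\right) \left(-198\right) = \left(- \frac{1}{47}\right) \left(-198\right) = \frac{198}{47}$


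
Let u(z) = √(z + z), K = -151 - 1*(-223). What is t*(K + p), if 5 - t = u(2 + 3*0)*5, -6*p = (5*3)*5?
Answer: -595/2 ≈ -297.50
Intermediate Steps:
K = 72 (K = -151 + 223 = 72)
u(z) = √2*√z (u(z) = √(2*z) = √2*√z)
p = -25/2 (p = -5*3*5/6 = -5*5/2 = -⅙*75 = -25/2 ≈ -12.500)
t = -5 (t = 5 - √2*√(2 + 3*0)*5 = 5 - √2*√(2 + 0)*5 = 5 - √2*√2*5 = 5 - 2*5 = 5 - 1*10 = 5 - 10 = -5)
t*(K + p) = -5*(72 - 25/2) = -5*119/2 = -595/2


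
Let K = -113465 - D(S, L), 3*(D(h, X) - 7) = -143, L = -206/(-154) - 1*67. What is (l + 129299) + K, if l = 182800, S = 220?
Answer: 596024/3 ≈ 1.9867e+5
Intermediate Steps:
L = -5056/77 (L = -206*(-1/154) - 67 = 103/77 - 67 = -5056/77 ≈ -65.662)
D(h, X) = -122/3 (D(h, X) = 7 + (⅓)*(-143) = 7 - 143/3 = -122/3)
K = -340273/3 (K = -113465 - 1*(-122/3) = -113465 + 122/3 = -340273/3 ≈ -1.1342e+5)
(l + 129299) + K = (182800 + 129299) - 340273/3 = 312099 - 340273/3 = 596024/3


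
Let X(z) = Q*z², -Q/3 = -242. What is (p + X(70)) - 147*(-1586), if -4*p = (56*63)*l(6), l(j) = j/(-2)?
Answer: 3793188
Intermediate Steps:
l(j) = -j/2 (l(j) = j*(-½) = -j/2)
Q = 726 (Q = -3*(-242) = 726)
p = 2646 (p = -56*63*(-½*6)/4 = -882*(-3) = -¼*(-10584) = 2646)
X(z) = 726*z²
(p + X(70)) - 147*(-1586) = (2646 + 726*70²) - 147*(-1586) = (2646 + 726*4900) + 233142 = (2646 + 3557400) + 233142 = 3560046 + 233142 = 3793188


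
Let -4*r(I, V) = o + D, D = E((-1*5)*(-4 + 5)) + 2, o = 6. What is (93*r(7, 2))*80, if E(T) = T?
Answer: -5580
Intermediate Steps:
D = -3 (D = (-1*5)*(-4 + 5) + 2 = -5*1 + 2 = -5 + 2 = -3)
r(I, V) = -¾ (r(I, V) = -(6 - 3)/4 = -¼*3 = -¾)
(93*r(7, 2))*80 = (93*(-¾))*80 = -279/4*80 = -5580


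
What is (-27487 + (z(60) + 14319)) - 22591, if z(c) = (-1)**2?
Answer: -35758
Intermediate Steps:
z(c) = 1
(-27487 + (z(60) + 14319)) - 22591 = (-27487 + (1 + 14319)) - 22591 = (-27487 + 14320) - 22591 = -13167 - 22591 = -35758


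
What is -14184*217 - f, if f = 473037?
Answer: -3550965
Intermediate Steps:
-14184*217 - f = -14184*217 - 1*473037 = -3077928 - 473037 = -3550965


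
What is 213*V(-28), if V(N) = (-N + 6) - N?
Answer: 13206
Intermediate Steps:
V(N) = 6 - 2*N (V(N) = (6 - N) - N = 6 - 2*N)
213*V(-28) = 213*(6 - 2*(-28)) = 213*(6 + 56) = 213*62 = 13206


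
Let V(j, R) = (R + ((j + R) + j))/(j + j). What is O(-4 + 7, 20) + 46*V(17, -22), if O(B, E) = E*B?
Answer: 790/17 ≈ 46.471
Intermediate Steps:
V(j, R) = (2*R + 2*j)/(2*j) (V(j, R) = (R + ((R + j) + j))/((2*j)) = (R + (R + 2*j))*(1/(2*j)) = (2*R + 2*j)*(1/(2*j)) = (2*R + 2*j)/(2*j))
O(B, E) = B*E
O(-4 + 7, 20) + 46*V(17, -22) = (-4 + 7)*20 + 46*((-22 + 17)/17) = 3*20 + 46*((1/17)*(-5)) = 60 + 46*(-5/17) = 60 - 230/17 = 790/17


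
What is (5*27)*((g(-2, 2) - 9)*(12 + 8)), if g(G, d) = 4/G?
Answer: -29700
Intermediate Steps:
(5*27)*((g(-2, 2) - 9)*(12 + 8)) = (5*27)*((4/(-2) - 9)*(12 + 8)) = 135*((4*(-1/2) - 9)*20) = 135*((-2 - 9)*20) = 135*(-11*20) = 135*(-220) = -29700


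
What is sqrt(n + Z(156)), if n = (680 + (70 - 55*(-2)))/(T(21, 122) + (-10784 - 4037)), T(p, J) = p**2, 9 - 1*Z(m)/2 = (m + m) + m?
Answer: I*sqrt(474601115)/719 ≈ 30.299*I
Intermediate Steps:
Z(m) = 18 - 6*m (Z(m) = 18 - 2*((m + m) + m) = 18 - 2*(2*m + m) = 18 - 6*m)
n = -43/719 (n = (680 + (70 - 55*(-2)))/(21**2 + (-10784 - 4037)) = (680 + (70 + 110))/(441 - 14821) = (680 + 180)/(-14380) = 860*(-1/14380) = -43/719 ≈ -0.059805)
sqrt(n + Z(156)) = sqrt(-43/719 + (18 - 6*156)) = sqrt(-43/719 + (18 - 936)) = sqrt(-43/719 - 918) = sqrt(-660085/719) = I*sqrt(474601115)/719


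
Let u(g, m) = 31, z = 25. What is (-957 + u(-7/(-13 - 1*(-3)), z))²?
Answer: 857476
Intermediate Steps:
(-957 + u(-7/(-13 - 1*(-3)), z))² = (-957 + 31)² = (-926)² = 857476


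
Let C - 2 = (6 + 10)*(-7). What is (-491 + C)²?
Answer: 361201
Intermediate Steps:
C = -110 (C = 2 + (6 + 10)*(-7) = 2 + 16*(-7) = 2 - 112 = -110)
(-491 + C)² = (-491 - 110)² = (-601)² = 361201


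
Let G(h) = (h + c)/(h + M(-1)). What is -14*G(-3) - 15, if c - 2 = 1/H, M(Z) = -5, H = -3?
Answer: -52/3 ≈ -17.333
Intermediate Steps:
c = 5/3 (c = 2 + 1/(-3) = 2 - 1/3 = 5/3 ≈ 1.6667)
G(h) = (5/3 + h)/(-5 + h) (G(h) = (h + 5/3)/(h - 5) = (5/3 + h)/(-5 + h))
-14*G(-3) - 15 = -14*(5/3 - 3)/(-5 - 3) - 15 = -14*(-4)/((-8)*3) - 15 = -(-7)*(-4)/(4*3) - 15 = -14*1/6 - 15 = -7/3 - 15 = -52/3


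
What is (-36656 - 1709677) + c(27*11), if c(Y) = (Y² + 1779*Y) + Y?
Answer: -1129464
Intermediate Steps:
c(Y) = Y² + 1780*Y
(-36656 - 1709677) + c(27*11) = (-36656 - 1709677) + (27*11)*(1780 + 27*11) = -1746333 + 297*(1780 + 297) = -1746333 + 297*2077 = -1746333 + 616869 = -1129464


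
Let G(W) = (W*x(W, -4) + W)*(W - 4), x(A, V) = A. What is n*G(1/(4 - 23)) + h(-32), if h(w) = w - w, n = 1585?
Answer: 2196810/6859 ≈ 320.28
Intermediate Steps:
h(w) = 0
G(W) = (-4 + W)*(W + W²) (G(W) = (W*W + W)*(W - 4) = (W² + W)*(-4 + W) = (W + W²)*(-4 + W) = (-4 + W)*(W + W²))
n*G(1/(4 - 23)) + h(-32) = 1585*((-4 + (1/(4 - 23))² - 3/(4 - 23))/(4 - 23)) + 0 = 1585*((-4 + (1/(-19))² - 3/(-19))/(-19)) + 0 = 1585*(-(-4 + (-1/19)² - 3*(-1/19))/19) + 0 = 1585*(-(-4 + 1/361 + 3/19)/19) + 0 = 1585*(-1/19*(-1386/361)) + 0 = 1585*(1386/6859) + 0 = 2196810/6859 + 0 = 2196810/6859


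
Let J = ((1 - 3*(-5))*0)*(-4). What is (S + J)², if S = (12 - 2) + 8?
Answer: 324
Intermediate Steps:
J = 0 (J = ((1 + 15)*0)*(-4) = (16*0)*(-4) = 0*(-4) = 0)
S = 18 (S = 10 + 8 = 18)
(S + J)² = (18 + 0)² = 18² = 324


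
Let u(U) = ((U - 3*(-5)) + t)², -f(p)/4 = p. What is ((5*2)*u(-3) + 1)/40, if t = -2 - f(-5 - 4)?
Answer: 6761/40 ≈ 169.02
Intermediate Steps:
f(p) = -4*p
t = -38 (t = -2 - (-4)*(-5 - 4) = -2 - (-4)*(-9) = -2 - 1*36 = -2 - 36 = -38)
u(U) = (-23 + U)² (u(U) = ((U - 3*(-5)) - 38)² = ((U + 15) - 38)² = ((15 + U) - 38)² = (-23 + U)²)
((5*2)*u(-3) + 1)/40 = ((5*2)*(-23 - 3)² + 1)/40 = (10*(-26)² + 1)/40 = (10*676 + 1)/40 = (6760 + 1)/40 = (1/40)*6761 = 6761/40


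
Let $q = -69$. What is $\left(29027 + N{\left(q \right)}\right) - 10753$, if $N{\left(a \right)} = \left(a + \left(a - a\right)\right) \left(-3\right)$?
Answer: $18481$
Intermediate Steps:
$N{\left(a \right)} = - 3 a$ ($N{\left(a \right)} = \left(a + 0\right) \left(-3\right) = a \left(-3\right) = - 3 a$)
$\left(29027 + N{\left(q \right)}\right) - 10753 = \left(29027 - -207\right) - 10753 = \left(29027 + 207\right) - 10753 = 29234 - 10753 = 18481$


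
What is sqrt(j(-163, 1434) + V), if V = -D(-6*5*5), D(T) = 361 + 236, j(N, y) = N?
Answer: 2*I*sqrt(190) ≈ 27.568*I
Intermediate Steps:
D(T) = 597
V = -597 (V = -1*597 = -597)
sqrt(j(-163, 1434) + V) = sqrt(-163 - 597) = sqrt(-760) = 2*I*sqrt(190)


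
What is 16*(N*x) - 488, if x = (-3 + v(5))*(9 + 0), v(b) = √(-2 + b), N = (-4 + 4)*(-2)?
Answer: -488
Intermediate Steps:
N = 0 (N = 0*(-2) = 0)
x = -27 + 9*√3 (x = (-3 + √(-2 + 5))*(9 + 0) = (-3 + √3)*9 = -27 + 9*√3 ≈ -11.412)
16*(N*x) - 488 = 16*(0*(-27 + 9*√3)) - 488 = 16*0 - 488 = 0 - 488 = -488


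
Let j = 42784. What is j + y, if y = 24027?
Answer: 66811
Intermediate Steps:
j + y = 42784 + 24027 = 66811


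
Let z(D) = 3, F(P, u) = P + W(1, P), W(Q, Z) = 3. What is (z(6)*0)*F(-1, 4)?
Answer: 0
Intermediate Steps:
F(P, u) = 3 + P (F(P, u) = P + 3 = 3 + P)
(z(6)*0)*F(-1, 4) = (3*0)*(3 - 1) = 0*2 = 0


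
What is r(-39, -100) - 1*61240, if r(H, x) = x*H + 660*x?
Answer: -123340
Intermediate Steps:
r(H, x) = 660*x + H*x (r(H, x) = H*x + 660*x = 660*x + H*x)
r(-39, -100) - 1*61240 = -100*(660 - 39) - 1*61240 = -100*621 - 61240 = -62100 - 61240 = -123340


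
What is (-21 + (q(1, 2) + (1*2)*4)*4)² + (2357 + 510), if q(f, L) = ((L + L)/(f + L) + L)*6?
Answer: 11148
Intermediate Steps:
q(f, L) = 6*L + 12*L/(L + f) (q(f, L) = ((2*L)/(L + f) + L)*6 = (2*L/(L + f) + L)*6 = (L + 2*L/(L + f))*6 = 6*L + 12*L/(L + f))
(-21 + (q(1, 2) + (1*2)*4)*4)² + (2357 + 510) = (-21 + (6*2*(2 + 2 + 1)/(2 + 1) + (1*2)*4)*4)² + (2357 + 510) = (-21 + (6*2*5/3 + 2*4)*4)² + 2867 = (-21 + (6*2*(⅓)*5 + 8)*4)² + 2867 = (-21 + (20 + 8)*4)² + 2867 = (-21 + 28*4)² + 2867 = (-21 + 112)² + 2867 = 91² + 2867 = 8281 + 2867 = 11148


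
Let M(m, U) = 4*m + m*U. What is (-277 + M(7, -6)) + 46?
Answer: -245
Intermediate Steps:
M(m, U) = 4*m + U*m
(-277 + M(7, -6)) + 46 = (-277 + 7*(4 - 6)) + 46 = (-277 + 7*(-2)) + 46 = (-277 - 14) + 46 = -291 + 46 = -245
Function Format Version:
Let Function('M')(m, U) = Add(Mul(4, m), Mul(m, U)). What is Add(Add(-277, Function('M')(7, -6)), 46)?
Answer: -245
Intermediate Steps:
Function('M')(m, U) = Add(Mul(4, m), Mul(U, m))
Add(Add(-277, Function('M')(7, -6)), 46) = Add(Add(-277, Mul(7, Add(4, -6))), 46) = Add(Add(-277, Mul(7, -2)), 46) = Add(Add(-277, -14), 46) = Add(-291, 46) = -245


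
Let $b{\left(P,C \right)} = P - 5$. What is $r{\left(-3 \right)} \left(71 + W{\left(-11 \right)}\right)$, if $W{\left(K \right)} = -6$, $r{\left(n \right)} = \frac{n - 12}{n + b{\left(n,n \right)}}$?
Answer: $\frac{975}{11} \approx 88.636$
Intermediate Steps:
$b{\left(P,C \right)} = -5 + P$
$r{\left(n \right)} = \frac{-12 + n}{-5 + 2 n}$ ($r{\left(n \right)} = \frac{n - 12}{n + \left(-5 + n\right)} = \frac{-12 + n}{-5 + 2 n}$)
$r{\left(-3 \right)} \left(71 + W{\left(-11 \right)}\right) = \frac{-12 - 3}{-5 + 2 \left(-3\right)} \left(71 - 6\right) = \frac{1}{-5 - 6} \left(-15\right) 65 = \frac{1}{-11} \left(-15\right) 65 = \left(- \frac{1}{11}\right) \left(-15\right) 65 = \frac{15}{11} \cdot 65 = \frac{975}{11}$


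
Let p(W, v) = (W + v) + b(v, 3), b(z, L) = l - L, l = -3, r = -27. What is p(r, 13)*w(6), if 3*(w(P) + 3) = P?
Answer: 20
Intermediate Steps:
w(P) = -3 + P/3
b(z, L) = -3 - L
p(W, v) = -6 + W + v (p(W, v) = (W + v) + (-3 - 1*3) = (W + v) + (-3 - 3) = (W + v) - 6 = -6 + W + v)
p(r, 13)*w(6) = (-6 - 27 + 13)*(-3 + (⅓)*6) = -20*(-3 + 2) = -20*(-1) = 20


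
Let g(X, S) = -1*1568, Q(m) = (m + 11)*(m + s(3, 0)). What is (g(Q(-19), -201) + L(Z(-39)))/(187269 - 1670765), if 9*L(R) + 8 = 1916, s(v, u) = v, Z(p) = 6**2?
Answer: 339/370874 ≈ 0.00091406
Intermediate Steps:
Z(p) = 36
L(R) = 212 (L(R) = -8/9 + (1/9)*1916 = -8/9 + 1916/9 = 212)
Q(m) = (3 + m)*(11 + m) (Q(m) = (m + 11)*(m + 3) = (11 + m)*(3 + m) = (3 + m)*(11 + m))
g(X, S) = -1568
(g(Q(-19), -201) + L(Z(-39)))/(187269 - 1670765) = (-1568 + 212)/(187269 - 1670765) = -1356/(-1483496) = -1356*(-1/1483496) = 339/370874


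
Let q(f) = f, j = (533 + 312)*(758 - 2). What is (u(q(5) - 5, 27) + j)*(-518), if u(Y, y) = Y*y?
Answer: -330908760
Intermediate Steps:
j = 638820 (j = 845*756 = 638820)
(u(q(5) - 5, 27) + j)*(-518) = ((5 - 5)*27 + 638820)*(-518) = (0*27 + 638820)*(-518) = (0 + 638820)*(-518) = 638820*(-518) = -330908760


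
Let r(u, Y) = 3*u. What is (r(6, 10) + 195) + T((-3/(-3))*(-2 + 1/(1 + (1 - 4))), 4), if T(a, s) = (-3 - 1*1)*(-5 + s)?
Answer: 217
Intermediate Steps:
T(a, s) = 20 - 4*s (T(a, s) = (-3 - 1)*(-5 + s) = -4*(-5 + s) = 20 - 4*s)
(r(6, 10) + 195) + T((-3/(-3))*(-2 + 1/(1 + (1 - 4))), 4) = (3*6 + 195) + (20 - 4*4) = (18 + 195) + (20 - 16) = 213 + 4 = 217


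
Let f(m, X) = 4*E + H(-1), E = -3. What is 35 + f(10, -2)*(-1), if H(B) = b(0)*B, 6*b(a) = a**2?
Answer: 47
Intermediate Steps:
b(a) = a**2/6
H(B) = 0 (H(B) = ((1/6)*0**2)*B = ((1/6)*0)*B = 0*B = 0)
f(m, X) = -12 (f(m, X) = 4*(-3) + 0 = -12 + 0 = -12)
35 + f(10, -2)*(-1) = 35 - 12*(-1) = 35 + 12 = 47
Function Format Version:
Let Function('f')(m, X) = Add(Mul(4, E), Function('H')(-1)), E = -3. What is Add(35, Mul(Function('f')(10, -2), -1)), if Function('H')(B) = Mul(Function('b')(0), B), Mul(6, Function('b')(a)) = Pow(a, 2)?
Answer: 47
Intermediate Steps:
Function('b')(a) = Mul(Rational(1, 6), Pow(a, 2))
Function('H')(B) = 0 (Function('H')(B) = Mul(Mul(Rational(1, 6), Pow(0, 2)), B) = Mul(Mul(Rational(1, 6), 0), B) = Mul(0, B) = 0)
Function('f')(m, X) = -12 (Function('f')(m, X) = Add(Mul(4, -3), 0) = Add(-12, 0) = -12)
Add(35, Mul(Function('f')(10, -2), -1)) = Add(35, Mul(-12, -1)) = Add(35, 12) = 47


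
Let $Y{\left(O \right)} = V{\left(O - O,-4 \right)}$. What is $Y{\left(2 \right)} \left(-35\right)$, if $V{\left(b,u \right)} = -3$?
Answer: $105$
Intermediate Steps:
$Y{\left(O \right)} = -3$
$Y{\left(2 \right)} \left(-35\right) = \left(-3\right) \left(-35\right) = 105$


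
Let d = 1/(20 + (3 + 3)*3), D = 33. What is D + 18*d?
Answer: 636/19 ≈ 33.474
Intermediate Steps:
d = 1/38 (d = 1/(20 + 6*3) = 1/(20 + 18) = 1/38 ≈ 0.026316)
D + 18*d = 33 + 18*(1/38) = 33 + 9/19 = 636/19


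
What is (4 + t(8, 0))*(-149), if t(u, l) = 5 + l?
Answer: -1341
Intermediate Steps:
(4 + t(8, 0))*(-149) = (4 + (5 + 0))*(-149) = (4 + 5)*(-149) = 9*(-149) = -1341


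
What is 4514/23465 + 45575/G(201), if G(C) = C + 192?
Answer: 1071191377/9221745 ≈ 116.16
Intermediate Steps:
G(C) = 192 + C
4514/23465 + 45575/G(201) = 4514/23465 + 45575/(192 + 201) = 4514*(1/23465) + 45575/393 = 4514/23465 + 45575*(1/393) = 4514/23465 + 45575/393 = 1071191377/9221745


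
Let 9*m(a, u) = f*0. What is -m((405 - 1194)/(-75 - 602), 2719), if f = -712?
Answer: 0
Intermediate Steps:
m(a, u) = 0 (m(a, u) = (-712*0)/9 = (⅑)*0 = 0)
-m((405 - 1194)/(-75 - 602), 2719) = -1*0 = 0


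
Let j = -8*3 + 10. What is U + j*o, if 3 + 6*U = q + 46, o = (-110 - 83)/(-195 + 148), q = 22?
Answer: -13157/282 ≈ -46.656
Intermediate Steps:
o = 193/47 (o = -193/(-47) = -193*(-1/47) = 193/47 ≈ 4.1064)
U = 65/6 (U = -½ + (22 + 46)/6 = -½ + (⅙)*68 = -½ + 34/3 = 65/6 ≈ 10.833)
j = -14 (j = -24 + 10 = -14)
U + j*o = 65/6 - 14*193/47 = 65/6 - 2702/47 = -13157/282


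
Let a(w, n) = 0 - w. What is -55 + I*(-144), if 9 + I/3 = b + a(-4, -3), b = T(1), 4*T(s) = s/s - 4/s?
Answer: 2429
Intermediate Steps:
T(s) = ¼ - 1/s (T(s) = (s/s - 4/s)/4 = (1 - 4/s)/4 = ¼ - 1/s)
a(w, n) = -w
b = -¾ (b = (¼)*(-4 + 1)/1 = (¼)*1*(-3) = -¾ ≈ -0.75000)
I = -69/4 (I = -27 + 3*(-¾ - 1*(-4)) = -27 + 3*(-¾ + 4) = -27 + 3*(13/4) = -27 + 39/4 = -69/4 ≈ -17.250)
-55 + I*(-144) = -55 - 69/4*(-144) = -55 + 2484 = 2429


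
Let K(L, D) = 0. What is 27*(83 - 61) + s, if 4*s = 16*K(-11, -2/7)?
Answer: 594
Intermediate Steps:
s = 0 (s = (16*0)/4 = (1/4)*0 = 0)
27*(83 - 61) + s = 27*(83 - 61) + 0 = 27*22 + 0 = 594 + 0 = 594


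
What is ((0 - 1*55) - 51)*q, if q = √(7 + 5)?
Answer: -212*√3 ≈ -367.19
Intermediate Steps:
q = 2*√3 (q = √12 = 2*√3 ≈ 3.4641)
((0 - 1*55) - 51)*q = ((0 - 1*55) - 51)*(2*√3) = ((0 - 55) - 51)*(2*√3) = (-55 - 51)*(2*√3) = -212*√3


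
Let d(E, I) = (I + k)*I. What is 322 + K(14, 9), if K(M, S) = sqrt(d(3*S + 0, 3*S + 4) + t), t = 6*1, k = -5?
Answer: 322 + 2*sqrt(203) ≈ 350.50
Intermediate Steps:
t = 6
d(E, I) = I*(-5 + I) (d(E, I) = (I - 5)*I = (-5 + I)*I = I*(-5 + I))
K(M, S) = sqrt(6 + (-1 + 3*S)*(4 + 3*S)) (K(M, S) = sqrt((3*S + 4)*(-5 + (3*S + 4)) + 6) = sqrt((4 + 3*S)*(-5 + (4 + 3*S)) + 6) = sqrt((4 + 3*S)*(-1 + 3*S) + 6) = sqrt((-1 + 3*S)*(4 + 3*S) + 6) = sqrt(6 + (-1 + 3*S)*(4 + 3*S)))
322 + K(14, 9) = 322 + sqrt(2 + 9*9 + 9*9**2) = 322 + sqrt(2 + 81 + 9*81) = 322 + sqrt(2 + 81 + 729) = 322 + sqrt(812) = 322 + 2*sqrt(203)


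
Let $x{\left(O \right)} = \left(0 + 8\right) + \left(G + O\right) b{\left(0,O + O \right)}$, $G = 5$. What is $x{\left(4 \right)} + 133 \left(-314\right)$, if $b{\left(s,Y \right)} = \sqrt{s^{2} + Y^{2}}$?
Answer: $-41682$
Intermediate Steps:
$b{\left(s,Y \right)} = \sqrt{Y^{2} + s^{2}}$
$x{\left(O \right)} = 8 + 2 \sqrt{O^{2}} \left(5 + O\right)$ ($x{\left(O \right)} = \left(0 + 8\right) + \left(5 + O\right) \sqrt{\left(O + O\right)^{2} + 0^{2}} = 8 + \left(5 + O\right) \sqrt{\left(2 O\right)^{2} + 0} = 8 + \left(5 + O\right) \sqrt{4 O^{2} + 0} = 8 + \left(5 + O\right) \sqrt{4 O^{2}} = 8 + \left(5 + O\right) 2 \sqrt{O^{2}} = 8 + 2 \sqrt{O^{2}} \left(5 + O\right)$)
$x{\left(4 \right)} + 133 \left(-314\right) = \left(8 + 10 \sqrt{4^{2}} + 2 \cdot 4 \sqrt{4^{2}}\right) + 133 \left(-314\right) = \left(8 + 10 \sqrt{16} + 2 \cdot 4 \sqrt{16}\right) - 41762 = \left(8 + 10 \cdot 4 + 2 \cdot 4 \cdot 4\right) - 41762 = \left(8 + 40 + 32\right) - 41762 = 80 - 41762 = -41682$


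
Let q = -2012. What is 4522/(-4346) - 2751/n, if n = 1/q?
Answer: 12027578815/2173 ≈ 5.5350e+6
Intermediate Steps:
n = -1/2012 (n = 1/(-2012) = -1/2012 ≈ -0.00049702)
4522/(-4346) - 2751/n = 4522/(-4346) - 2751/(-1/2012) = 4522*(-1/4346) - 2751*(-2012) = -2261/2173 + 5535012 = 12027578815/2173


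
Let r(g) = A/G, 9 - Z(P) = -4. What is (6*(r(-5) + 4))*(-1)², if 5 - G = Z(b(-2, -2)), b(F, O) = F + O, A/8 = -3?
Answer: 42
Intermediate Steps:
A = -24 (A = 8*(-3) = -24)
Z(P) = 13 (Z(P) = 9 - 1*(-4) = 9 + 4 = 13)
G = -8 (G = 5 - 1*13 = 5 - 13 = -8)
r(g) = 3 (r(g) = -24/(-8) = -24*(-⅛) = 3)
(6*(r(-5) + 4))*(-1)² = (6*(3 + 4))*(-1)² = (6*7)*1 = 42*1 = 42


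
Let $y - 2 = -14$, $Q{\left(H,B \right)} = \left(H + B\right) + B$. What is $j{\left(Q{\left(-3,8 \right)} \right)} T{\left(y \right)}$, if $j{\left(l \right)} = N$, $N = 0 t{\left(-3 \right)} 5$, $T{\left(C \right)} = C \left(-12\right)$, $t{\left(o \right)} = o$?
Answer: $0$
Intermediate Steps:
$Q{\left(H,B \right)} = H + 2 B$ ($Q{\left(H,B \right)} = \left(B + H\right) + B = H + 2 B$)
$y = -12$ ($y = 2 - 14 = -12$)
$T{\left(C \right)} = - 12 C$
$N = 0$ ($N = 0 \left(-3\right) 5 = 0 \cdot 5 = 0$)
$j{\left(l \right)} = 0$
$j{\left(Q{\left(-3,8 \right)} \right)} T{\left(y \right)} = 0 \left(\left(-12\right) \left(-12\right)\right) = 0 \cdot 144 = 0$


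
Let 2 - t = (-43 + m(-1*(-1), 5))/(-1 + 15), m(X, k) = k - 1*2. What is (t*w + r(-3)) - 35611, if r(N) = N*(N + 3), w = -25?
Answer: -250127/7 ≈ -35732.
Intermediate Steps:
r(N) = N*(3 + N)
m(X, k) = -2 + k (m(X, k) = k - 2 = -2 + k)
t = 34/7 (t = 2 - (-43 + (-2 + 5))/(-1 + 15) = 2 - (-43 + 3)/14 = 2 - (-40)/14 = 2 - 1*(-20/7) = 2 + 20/7 = 34/7 ≈ 4.8571)
(t*w + r(-3)) - 35611 = ((34/7)*(-25) - 3*(3 - 3)) - 35611 = (-850/7 - 3*0) - 35611 = (-850/7 + 0) - 35611 = -850/7 - 35611 = -250127/7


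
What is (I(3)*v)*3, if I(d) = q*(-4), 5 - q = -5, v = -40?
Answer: 4800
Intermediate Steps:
q = 10 (q = 5 - 1*(-5) = 5 + 5 = 10)
I(d) = -40 (I(d) = 10*(-4) = -40)
(I(3)*v)*3 = -40*(-40)*3 = 1600*3 = 4800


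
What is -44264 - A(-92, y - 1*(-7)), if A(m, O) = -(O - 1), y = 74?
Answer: -44184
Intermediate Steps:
A(m, O) = 1 - O (A(m, O) = -(-1 + O) = 1 - O)
-44264 - A(-92, y - 1*(-7)) = -44264 - (1 - (74 - 1*(-7))) = -44264 - (1 - (74 + 7)) = -44264 - (1 - 1*81) = -44264 - (1 - 81) = -44264 - 1*(-80) = -44264 + 80 = -44184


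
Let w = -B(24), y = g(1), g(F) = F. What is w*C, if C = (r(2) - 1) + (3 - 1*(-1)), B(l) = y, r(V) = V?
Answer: -5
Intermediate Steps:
y = 1
B(l) = 1
C = 5 (C = (2 - 1) + (3 - 1*(-1)) = 1 + (3 + 1) = 1 + 4 = 5)
w = -1 (w = -1*1 = -1)
w*C = -1*5 = -5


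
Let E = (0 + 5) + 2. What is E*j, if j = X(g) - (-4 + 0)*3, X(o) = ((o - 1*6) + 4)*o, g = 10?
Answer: 644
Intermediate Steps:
X(o) = o*(-2 + o) (X(o) = ((o - 6) + 4)*o = ((-6 + o) + 4)*o = (-2 + o)*o = o*(-2 + o))
j = 92 (j = 10*(-2 + 10) - (-4 + 0)*3 = 10*8 - (-4)*3 = 80 - 1*(-12) = 80 + 12 = 92)
E = 7 (E = 5 + 2 = 7)
E*j = 7*92 = 644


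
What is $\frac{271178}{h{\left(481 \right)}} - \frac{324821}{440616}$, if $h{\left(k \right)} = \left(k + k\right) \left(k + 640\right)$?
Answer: $- \frac{115401125197}{237580587816} \approx -0.48573$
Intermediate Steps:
$h{\left(k \right)} = 2 k \left(640 + k\right)$
$\frac{271178}{h{\left(481 \right)}} - \frac{324821}{440616} = \frac{271178}{2 \cdot 481 \left(640 + 481\right)} - \frac{324821}{440616} = \frac{271178}{2 \cdot 481 \cdot 1121} - \frac{324821}{440616} = \frac{271178}{1078402} - \frac{324821}{440616} = 271178 \cdot \frac{1}{1078402} - \frac{324821}{440616} = \frac{135589}{539201} - \frac{324821}{440616} = - \frac{115401125197}{237580587816}$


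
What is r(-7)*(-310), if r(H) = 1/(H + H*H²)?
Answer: 31/35 ≈ 0.88571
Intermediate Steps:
r(H) = 1/(H + H³)
r(-7)*(-310) = -310/(-7 + (-7)³) = -310/(-7 - 343) = -310/(-350) = -1/350*(-310) = 31/35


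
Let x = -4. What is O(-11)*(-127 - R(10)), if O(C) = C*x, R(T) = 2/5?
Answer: -28028/5 ≈ -5605.6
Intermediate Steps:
R(T) = 2/5 (R(T) = 2*(1/5) = 2/5)
O(C) = -4*C (O(C) = C*(-4) = -4*C)
O(-11)*(-127 - R(10)) = (-4*(-11))*(-127 - 1*2/5) = 44*(-127 - 2/5) = 44*(-637/5) = -28028/5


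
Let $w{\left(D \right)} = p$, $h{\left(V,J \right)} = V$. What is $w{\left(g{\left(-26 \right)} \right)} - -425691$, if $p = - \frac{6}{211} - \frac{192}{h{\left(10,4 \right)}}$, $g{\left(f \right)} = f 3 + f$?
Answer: $\frac{449083719}{1055} \approx 4.2567 \cdot 10^{5}$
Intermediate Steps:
$g{\left(f \right)} = 4 f$ ($g{\left(f \right)} = 3 f + f = 4 f$)
$p = - \frac{20286}{1055}$ ($p = - \frac{6}{211} - \frac{192}{10} = \left(-6\right) \frac{1}{211} - \frac{96}{5} = - \frac{6}{211} - \frac{96}{5} = - \frac{20286}{1055} \approx -19.228$)
$w{\left(D \right)} = - \frac{20286}{1055}$
$w{\left(g{\left(-26 \right)} \right)} - -425691 = - \frac{20286}{1055} - -425691 = - \frac{20286}{1055} + 425691 = \frac{449083719}{1055}$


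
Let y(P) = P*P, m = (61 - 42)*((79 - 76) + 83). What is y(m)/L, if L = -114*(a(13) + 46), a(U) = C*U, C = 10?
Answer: -35131/264 ≈ -133.07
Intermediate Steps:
a(U) = 10*U
m = 1634 (m = 19*(3 + 83) = 19*86 = 1634)
y(P) = P²
L = -20064 (L = -114*(10*13 + 46) = -114*(130 + 46) = -114*176 = -20064)
y(m)/L = 1634²/(-20064) = 2669956*(-1/20064) = -35131/264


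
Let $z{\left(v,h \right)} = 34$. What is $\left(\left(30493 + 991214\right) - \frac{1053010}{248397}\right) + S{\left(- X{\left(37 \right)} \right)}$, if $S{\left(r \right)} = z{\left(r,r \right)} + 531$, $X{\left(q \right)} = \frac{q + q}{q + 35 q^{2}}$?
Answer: $\frac{253928244974}{248397} \approx 1.0223 \cdot 10^{6}$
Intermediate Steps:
$X{\left(q \right)} = \frac{2 q}{q + 35 q^{2}}$
$S{\left(r \right)} = 565$ ($S{\left(r \right)} = 34 + 531 = 565$)
$\left(\left(30493 + 991214\right) - \frac{1053010}{248397}\right) + S{\left(- X{\left(37 \right)} \right)} = \left(\left(30493 + 991214\right) - \frac{1053010}{248397}\right) + 565 = \left(1021707 - \frac{1053010}{248397}\right) + 565 = \frac{253787900669}{248397} + 565 = \frac{253928244974}{248397}$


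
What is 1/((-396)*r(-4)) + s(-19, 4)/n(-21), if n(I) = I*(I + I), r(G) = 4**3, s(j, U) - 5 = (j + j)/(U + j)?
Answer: 158369/18627840 ≈ 0.0085017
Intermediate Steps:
s(j, U) = 5 + 2*j/(U + j) (s(j, U) = 5 + (j + j)/(U + j) = 5 + (2*j)/(U + j) = 5 + 2*j/(U + j))
r(G) = 64
n(I) = 2*I**2 (n(I) = I*(2*I) = 2*I**2)
1/((-396)*r(-4)) + s(-19, 4)/n(-21) = 1/(-396*64) + ((5*4 + 7*(-19))/(4 - 19))/((2*(-21)**2)) = -1/396*1/64 + ((20 - 133)/(-15))/((2*441)) = -1/25344 - 1/15*(-113)/882 = -1/25344 + (113/15)*(1/882) = -1/25344 + 113/13230 = 158369/18627840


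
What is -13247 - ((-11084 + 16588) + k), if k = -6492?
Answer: -12259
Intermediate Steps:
-13247 - ((-11084 + 16588) + k) = -13247 - ((-11084 + 16588) - 6492) = -13247 - (5504 - 6492) = -13247 - 1*(-988) = -13247 + 988 = -12259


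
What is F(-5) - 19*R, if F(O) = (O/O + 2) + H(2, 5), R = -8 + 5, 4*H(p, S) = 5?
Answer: 245/4 ≈ 61.250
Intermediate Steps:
H(p, S) = 5/4 (H(p, S) = (¼)*5 = 5/4)
R = -3
F(O) = 17/4 (F(O) = (O/O + 2) + 5/4 = (1 + 2) + 5/4 = 3 + 5/4 = 17/4)
F(-5) - 19*R = 17/4 - 19*(-3) = 17/4 + 57 = 245/4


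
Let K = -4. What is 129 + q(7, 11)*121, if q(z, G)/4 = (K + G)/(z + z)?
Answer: 371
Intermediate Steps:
q(z, G) = 2*(-4 + G)/z (q(z, G) = 4*((-4 + G)/(z + z)) = 4*((-4 + G)/((2*z))) = 4*((-4 + G)*(1/(2*z))) = 4*((-4 + G)/(2*z)) = 2*(-4 + G)/z)
129 + q(7, 11)*121 = 129 + (2*(-4 + 11)/7)*121 = 129 + (2*(⅐)*7)*121 = 129 + 2*121 = 129 + 242 = 371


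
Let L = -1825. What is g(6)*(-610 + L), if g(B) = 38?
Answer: -92530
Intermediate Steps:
g(6)*(-610 + L) = 38*(-610 - 1825) = 38*(-2435) = -92530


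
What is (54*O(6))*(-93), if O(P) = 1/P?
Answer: -837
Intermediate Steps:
(54*O(6))*(-93) = (54/6)*(-93) = (54*(⅙))*(-93) = 9*(-93) = -837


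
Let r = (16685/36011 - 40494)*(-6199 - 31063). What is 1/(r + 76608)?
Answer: 36011/54338682183926 ≈ 6.6271e-10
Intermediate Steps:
r = 54335923453238/36011 (r = (16685*(1/36011) - 40494)*(-37262) = (16685/36011 - 40494)*(-37262) = -1458212749/36011*(-37262) = 54335923453238/36011 ≈ 1.5089e+9)
1/(r + 76608) = 1/(54335923453238/36011 + 76608) = 1/(54338682183926/36011) = 36011/54338682183926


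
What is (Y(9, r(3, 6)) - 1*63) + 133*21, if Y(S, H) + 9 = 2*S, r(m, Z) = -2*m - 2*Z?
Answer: 2739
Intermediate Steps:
r(m, Z) = -2*Z - 2*m
Y(S, H) = -9 + 2*S
(Y(9, r(3, 6)) - 1*63) + 133*21 = ((-9 + 2*9) - 1*63) + 133*21 = ((-9 + 18) - 63) + 2793 = (9 - 63) + 2793 = -54 + 2793 = 2739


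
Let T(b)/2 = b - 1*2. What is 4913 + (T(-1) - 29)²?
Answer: 6138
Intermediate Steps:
T(b) = -4 + 2*b (T(b) = 2*(b - 1*2) = 2*(b - 2) = 2*(-2 + b) = -4 + 2*b)
4913 + (T(-1) - 29)² = 4913 + ((-4 + 2*(-1)) - 29)² = 4913 + ((-4 - 2) - 29)² = 4913 + (-6 - 29)² = 4913 + (-35)² = 4913 + 1225 = 6138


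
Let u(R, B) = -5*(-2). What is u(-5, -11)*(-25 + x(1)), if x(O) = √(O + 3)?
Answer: -230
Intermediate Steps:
x(O) = √(3 + O)
u(R, B) = 10
u(-5, -11)*(-25 + x(1)) = 10*(-25 + √(3 + 1)) = 10*(-25 + √4) = 10*(-25 + 2) = 10*(-23) = -230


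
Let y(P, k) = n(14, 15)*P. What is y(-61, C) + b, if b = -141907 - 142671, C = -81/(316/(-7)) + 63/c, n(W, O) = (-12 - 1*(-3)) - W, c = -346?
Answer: -283175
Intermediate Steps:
n(W, O) = -9 - W (n(W, O) = (-12 + 3) - W = -9 - W)
C = 88137/54668 (C = -81/(316/(-7)) + 63/(-346) = -81/(316*(-1/7)) + 63*(-1/346) = -81/(-316/7) - 63/346 = -81*(-7/316) - 63/346 = 567/316 - 63/346 = 88137/54668 ≈ 1.6122)
y(P, k) = -23*P (y(P, k) = (-9 - 1*14)*P = (-9 - 14)*P = -23*P)
b = -284578
y(-61, C) + b = -23*(-61) - 284578 = 1403 - 284578 = -283175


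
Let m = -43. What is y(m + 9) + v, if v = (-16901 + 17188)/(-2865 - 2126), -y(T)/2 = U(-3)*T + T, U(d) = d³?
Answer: -1260625/713 ≈ -1768.1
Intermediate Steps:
y(T) = 52*T (y(T) = -2*((-3)³*T + T) = -2*(-27*T + T) = -(-52)*T = 52*T)
v = -41/713 (v = 287/(-4991) = 287*(-1/4991) = -41/713 ≈ -0.057504)
y(m + 9) + v = 52*(-43 + 9) - 41/713 = 52*(-34) - 41/713 = -1768 - 41/713 = -1260625/713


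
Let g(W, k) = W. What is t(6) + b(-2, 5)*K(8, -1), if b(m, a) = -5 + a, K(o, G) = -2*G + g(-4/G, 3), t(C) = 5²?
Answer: 25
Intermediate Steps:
t(C) = 25
K(o, G) = -4/G - 2*G (K(o, G) = -2*G - 4/G = -4/G - 2*G)
t(6) + b(-2, 5)*K(8, -1) = 25 + (-5 + 5)*(-4/(-1) - 2*(-1)) = 25 + 0*(-4*(-1) + 2) = 25 + 0*(4 + 2) = 25 + 0*6 = 25 + 0 = 25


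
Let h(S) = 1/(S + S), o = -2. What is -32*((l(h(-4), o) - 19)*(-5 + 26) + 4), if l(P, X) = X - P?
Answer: 13900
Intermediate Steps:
h(S) = 1/(2*S)
-32*((l(h(-4), o) - 19)*(-5 + 26) + 4) = -32*(((-2 - 1/(2*(-4))) - 19)*(-5 + 26) + 4) = -32*(((-2 - (-1)/(2*4)) - 19)*21 + 4) = -32*(((-2 - 1*(-⅛)) - 19)*21 + 4) = -32*(((-2 + ⅛) - 19)*21 + 4) = -32*((-15/8 - 19)*21 + 4) = -32*(-167/8*21 + 4) = -32*(-3507/8 + 4) = -32*(-3475/8) = 13900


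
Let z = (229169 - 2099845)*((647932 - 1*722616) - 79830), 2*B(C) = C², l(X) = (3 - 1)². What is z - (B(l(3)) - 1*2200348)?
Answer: 289047831804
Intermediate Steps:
l(X) = 4 (l(X) = 2² = 4)
B(C) = C²/2
z = 289045631464 (z = -1870676*((647932 - 722616) - 79830) = -1870676*(-74684 - 79830) = -1870676*(-154514) = 289045631464)
z - (B(l(3)) - 1*2200348) = 289045631464 - ((½)*4² - 1*2200348) = 289045631464 - ((½)*16 - 2200348) = 289045631464 - (8 - 2200348) = 289045631464 - 1*(-2200340) = 289045631464 + 2200340 = 289047831804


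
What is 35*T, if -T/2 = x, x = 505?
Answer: -35350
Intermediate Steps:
T = -1010 (T = -2*505 = -1010)
35*T = 35*(-1010) = -35350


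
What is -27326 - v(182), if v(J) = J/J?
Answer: -27327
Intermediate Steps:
v(J) = 1
-27326 - v(182) = -27326 - 1*1 = -27326 - 1 = -27327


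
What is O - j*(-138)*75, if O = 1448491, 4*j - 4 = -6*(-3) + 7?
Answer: 3047057/2 ≈ 1.5235e+6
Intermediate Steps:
j = 29/4 (j = 1 + (-6*(-3) + 7)/4 = 1 + (18 + 7)/4 = 1 + (¼)*25 = 1 + 25/4 = 29/4 ≈ 7.2500)
O - j*(-138)*75 = 1448491 - (29/4)*(-138)*75 = 1448491 - (-2001)*75/2 = 1448491 - 1*(-150075/2) = 1448491 + 150075/2 = 3047057/2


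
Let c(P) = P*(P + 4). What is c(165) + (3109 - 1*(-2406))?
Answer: 33400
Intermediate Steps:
c(P) = P*(4 + P)
c(165) + (3109 - 1*(-2406)) = 165*(4 + 165) + (3109 - 1*(-2406)) = 165*169 + (3109 + 2406) = 27885 + 5515 = 33400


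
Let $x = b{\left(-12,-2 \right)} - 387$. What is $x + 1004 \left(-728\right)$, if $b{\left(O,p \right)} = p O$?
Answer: $-731275$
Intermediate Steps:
$b{\left(O,p \right)} = O p$
$x = -363$ ($x = \left(-12\right) \left(-2\right) - 387 = 24 - 387 = -363$)
$x + 1004 \left(-728\right) = -363 + 1004 \left(-728\right) = -363 - 730912 = -731275$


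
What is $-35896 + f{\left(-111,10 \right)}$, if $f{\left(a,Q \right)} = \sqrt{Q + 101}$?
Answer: $-35896 + \sqrt{111} \approx -35885.0$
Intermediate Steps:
$f{\left(a,Q \right)} = \sqrt{101 + Q}$
$-35896 + f{\left(-111,10 \right)} = -35896 + \sqrt{101 + 10} = -35896 + \sqrt{111}$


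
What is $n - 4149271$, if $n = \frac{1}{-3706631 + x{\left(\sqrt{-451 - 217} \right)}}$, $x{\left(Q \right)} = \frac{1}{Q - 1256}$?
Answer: $- \frac{89969156302031758809670487}{21683123686552627917} + \frac{2 i \sqrt{167}}{21683123686552627917} \approx -4.1493 \cdot 10^{6} + 1.192 \cdot 10^{-18} i$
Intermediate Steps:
$x{\left(Q \right)} = \frac{1}{-1256 + Q}$
$n = \frac{1}{-3706631 + \frac{1}{-1256 + 2 i \sqrt{167}}}$ ($n = \frac{1}{-3706631 + \frac{1}{-1256 + \sqrt{-451 - 217}}} = \frac{1}{-3706631 + \frac{1}{-1256 + \sqrt{-668}}} = \frac{1}{-3706631 + \frac{1}{-1256 + 2 i \sqrt{167}}} \approx -2.6979 \cdot 10^{-7} + 9.0 \cdot 10^{-19} i$)
$n - 4149271 = \left(- \frac{5849819871980}{21683123686552627917} + \frac{2 i \sqrt{167}}{21683123686552627917}\right) - 4149271 = - \frac{89969156302031758809670487}{21683123686552627917} + \frac{2 i \sqrt{167}}{21683123686552627917}$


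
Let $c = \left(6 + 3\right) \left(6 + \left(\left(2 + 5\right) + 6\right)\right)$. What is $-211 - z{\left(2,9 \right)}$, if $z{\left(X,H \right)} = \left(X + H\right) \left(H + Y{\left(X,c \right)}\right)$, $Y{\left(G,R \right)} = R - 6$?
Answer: $-2125$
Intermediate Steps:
$c = 171$ ($c = 9 \left(6 + \left(7 + 6\right)\right) = 9 \left(6 + 13\right) = 9 \cdot 19 = 171$)
$Y{\left(G,R \right)} = -6 + R$ ($Y{\left(G,R \right)} = R - 6 = -6 + R$)
$z{\left(X,H \right)} = \left(165 + H\right) \left(H + X\right)$ ($z{\left(X,H \right)} = \left(X + H\right) \left(H + \left(-6 + 171\right)\right) = \left(H + X\right) \left(H + 165\right) = \left(H + X\right) \left(165 + H\right) = \left(165 + H\right) \left(H + X\right)$)
$-211 - z{\left(2,9 \right)} = -211 - \left(9^{2} + 165 \cdot 9 + 165 \cdot 2 + 9 \cdot 2\right) = -211 - \left(81 + 1485 + 330 + 18\right) = -211 - 1914 = -2125$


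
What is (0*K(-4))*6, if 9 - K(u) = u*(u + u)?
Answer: 0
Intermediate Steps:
K(u) = 9 - 2*u**2 (K(u) = 9 - u*(u + u) = 9 - u*2*u = 9 - 2*u**2)
(0*K(-4))*6 = (0*(9 - 2*(-4)**2))*6 = (0*(9 - 2*16))*6 = (0*(9 - 32))*6 = (0*(-23))*6 = 0*6 = 0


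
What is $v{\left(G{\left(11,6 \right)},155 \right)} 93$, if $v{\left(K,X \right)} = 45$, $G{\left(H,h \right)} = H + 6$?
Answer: $4185$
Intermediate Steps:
$G{\left(H,h \right)} = 6 + H$
$v{\left(G{\left(11,6 \right)},155 \right)} 93 = 45 \cdot 93 = 4185$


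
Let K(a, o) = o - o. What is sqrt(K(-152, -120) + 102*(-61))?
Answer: I*sqrt(6222) ≈ 78.88*I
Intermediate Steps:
K(a, o) = 0
sqrt(K(-152, -120) + 102*(-61)) = sqrt(0 + 102*(-61)) = sqrt(0 - 6222) = sqrt(-6222) = I*sqrt(6222)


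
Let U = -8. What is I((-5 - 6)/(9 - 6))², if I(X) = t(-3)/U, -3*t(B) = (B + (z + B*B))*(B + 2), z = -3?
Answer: 1/64 ≈ 0.015625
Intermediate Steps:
t(B) = -(2 + B)*(-3 + B + B²)/3 (t(B) = -(B + (-3 + B*B))*(B + 2)/3 = -(B + (-3 + B²))*(2 + B)/3 = -(-3 + B + B²)*(2 + B)/3 = -(2 + B)*(-3 + B + B²)/3)
I(X) = -⅛ (I(X) = (2 - 1*(-3)² - ⅓*(-3)³ + (⅓)*(-3))/(-8) = (2 - 1*9 - ⅓*(-27) - 1)*(-⅛) = (2 - 9 + 9 - 1)*(-⅛) = 1*(-⅛) = -⅛)
I((-5 - 6)/(9 - 6))² = (-⅛)² = 1/64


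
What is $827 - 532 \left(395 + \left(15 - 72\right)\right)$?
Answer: $-178989$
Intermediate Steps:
$827 - 532 \left(395 + \left(15 - 72\right)\right) = 827 - 532 \left(395 - 57\right) = 827 - 179816 = -178989$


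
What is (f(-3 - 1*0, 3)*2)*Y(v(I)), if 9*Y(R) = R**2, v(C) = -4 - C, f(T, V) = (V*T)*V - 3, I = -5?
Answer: -20/3 ≈ -6.6667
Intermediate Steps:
f(T, V) = -3 + T*V**2 (f(T, V) = (T*V)*V - 3 = T*V**2 - 3 = -3 + T*V**2)
Y(R) = R**2/9
(f(-3 - 1*0, 3)*2)*Y(v(I)) = ((-3 + (-3 - 1*0)*3**2)*2)*((-4 - 1*(-5))**2/9) = ((-3 + (-3 + 0)*9)*2)*((-4 + 5)**2/9) = ((-3 - 3*9)*2)*((1/9)*1**2) = ((-3 - 27)*2)*((1/9)*1) = -30*2*(1/9) = -60*1/9 = -20/3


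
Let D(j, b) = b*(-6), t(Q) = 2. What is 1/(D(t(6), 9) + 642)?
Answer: 1/588 ≈ 0.0017007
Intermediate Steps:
D(j, b) = -6*b
1/(D(t(6), 9) + 642) = 1/(-6*9 + 642) = 1/(-54 + 642) = 1/588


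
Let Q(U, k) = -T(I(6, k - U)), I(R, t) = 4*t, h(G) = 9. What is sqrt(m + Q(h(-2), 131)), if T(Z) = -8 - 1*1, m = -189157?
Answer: 2*I*sqrt(47287) ≈ 434.91*I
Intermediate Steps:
T(Z) = -9 (T(Z) = -8 - 1 = -9)
Q(U, k) = 9 (Q(U, k) = -1*(-9) = 9)
sqrt(m + Q(h(-2), 131)) = sqrt(-189157 + 9) = sqrt(-189148) = 2*I*sqrt(47287)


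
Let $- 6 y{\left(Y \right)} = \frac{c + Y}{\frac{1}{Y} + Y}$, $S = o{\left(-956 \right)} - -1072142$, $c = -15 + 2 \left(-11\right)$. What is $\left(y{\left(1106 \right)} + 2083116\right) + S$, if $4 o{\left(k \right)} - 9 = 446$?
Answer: $\frac{46317207315629}{14678844} \approx 3.1554 \cdot 10^{6}$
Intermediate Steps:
$c = -37$ ($c = -15 - 22 = -37$)
$o{\left(k \right)} = \frac{455}{4}$ ($o{\left(k \right)} = \frac{9}{4} + \frac{1}{4} \cdot 446 = \frac{9}{4} + \frac{223}{2} = \frac{455}{4}$)
$S = \frac{4289023}{4}$ ($S = \frac{455}{4} - -1072142 = \frac{455}{4} + 1072142 = \frac{4289023}{4} \approx 1.0723 \cdot 10^{6}$)
$y{\left(Y \right)} = - \frac{-37 + Y}{6 \left(Y + \frac{1}{Y}\right)}$ ($y{\left(Y \right)} = - \frac{\left(-37 + Y\right) \frac{1}{\frac{1}{Y} + Y}}{6} = - \frac{\left(-37 + Y\right) \frac{1}{Y + \frac{1}{Y}}}{6} = - \frac{\frac{1}{Y + \frac{1}{Y}} \left(-37 + Y\right)}{6} = - \frac{-37 + Y}{6 \left(Y + \frac{1}{Y}\right)}$)
$\left(y{\left(1106 \right)} + 2083116\right) + S = \left(\frac{1}{6} \cdot 1106 \frac{1}{1 + 1106^{2}} \left(37 - 1106\right) + 2083116\right) + \frac{4289023}{4} = \left(\frac{1}{6} \cdot 1106 \frac{1}{1 + 1223236} \left(37 - 1106\right) + 2083116\right) + \frac{4289023}{4} = \left(\frac{1}{6} \cdot 1106 \cdot \frac{1}{1223237} \left(-1069\right) + 2083116\right) + \frac{4289023}{4} = \left(- \frac{591157}{3669711} + 2083116\right) + \frac{4289023}{4} = \frac{7644433108319}{3669711} + \frac{4289023}{4} = \frac{46317207315629}{14678844}$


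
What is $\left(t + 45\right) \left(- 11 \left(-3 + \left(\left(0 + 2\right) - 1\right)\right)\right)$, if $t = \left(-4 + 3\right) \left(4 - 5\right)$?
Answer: $1012$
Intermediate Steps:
$t = 1$ ($t = \left(-1\right) \left(-1\right) = 1$)
$\left(t + 45\right) \left(- 11 \left(-3 + \left(\left(0 + 2\right) - 1\right)\right)\right) = \left(1 + 45\right) \left(- 11 \left(-3 + \left(\left(0 + 2\right) - 1\right)\right)\right) = 46 \left(- 11 \left(-3 + \left(2 - 1\right)\right)\right) = 46 \left(- 11 \left(-3 + 1\right)\right) = 46 \left(\left(-11\right) \left(-2\right)\right) = 46 \cdot 22 = 1012$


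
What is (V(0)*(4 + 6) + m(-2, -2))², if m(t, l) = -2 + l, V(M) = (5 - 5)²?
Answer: 16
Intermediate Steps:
V(M) = 0 (V(M) = 0² = 0)
(V(0)*(4 + 6) + m(-2, -2))² = (0*(4 + 6) + (-2 - 2))² = (0*10 - 4)² = (0 - 4)² = (-4)² = 16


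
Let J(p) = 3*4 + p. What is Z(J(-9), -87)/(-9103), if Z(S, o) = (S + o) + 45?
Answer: 39/9103 ≈ 0.0042843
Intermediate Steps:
J(p) = 12 + p
Z(S, o) = 45 + S + o
Z(J(-9), -87)/(-9103) = (45 + (12 - 9) - 87)/(-9103) = (45 + 3 - 87)*(-1/9103) = -39*(-1/9103) = 39/9103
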